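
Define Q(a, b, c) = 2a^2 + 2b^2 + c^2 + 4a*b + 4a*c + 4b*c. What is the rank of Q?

2

The associated matrix is A = [[2, 2, 2], [2, 2, 2], [2, 2, 1]].
Row-reducing A symmetrically gives the diagonal entries 2, 0, -1.
Counting signs: 1 positive, 1 negative, 1 zero.
The rank is the number of nonzero pivots: 2.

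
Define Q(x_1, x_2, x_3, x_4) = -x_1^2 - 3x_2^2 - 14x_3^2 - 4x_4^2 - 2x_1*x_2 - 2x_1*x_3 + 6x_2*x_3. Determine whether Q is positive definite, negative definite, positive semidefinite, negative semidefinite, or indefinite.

negative definite

The associated matrix is A = [[-1, -1, -1, 0], [-1, -3, 3, 0], [-1, 3, -14, 0], [0, 0, 0, -4]].
An LDLᵀ factorisation of A has diagonal entries -1, -2, -5, -4.
That gives 4 negative pivots.
Hence Q is negative definite.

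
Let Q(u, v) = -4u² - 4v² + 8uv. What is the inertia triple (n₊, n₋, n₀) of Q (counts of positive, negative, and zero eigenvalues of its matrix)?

Write A = [[-4, 4], [4, -4]].
Congruent diagonalization of A (simultaneous row and column reduction) yields pivots -4, 0.
Counting signs: 1 negative, 1 zero.

(0, 1, 1)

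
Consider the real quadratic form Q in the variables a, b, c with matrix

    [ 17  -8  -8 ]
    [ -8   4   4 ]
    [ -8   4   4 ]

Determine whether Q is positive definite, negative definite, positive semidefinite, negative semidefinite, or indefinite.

Row-reducing A symmetrically gives the diagonal entries 17, 4/17, 0.
So there are 2 positive, 1 zero pivots.
Hence Q is positive semidefinite.

positive semidefinite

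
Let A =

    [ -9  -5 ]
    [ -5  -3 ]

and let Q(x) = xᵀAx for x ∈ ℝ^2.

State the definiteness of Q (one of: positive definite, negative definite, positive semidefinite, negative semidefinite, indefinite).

For the 2×2 matrix [[-9, -5], [-5, -3]]: det = -9·-3 − (-5)² = 2, trace = -12.
det > 0 so both eigenvalues share the sign of the trace; trace = -12 < 0 ⇒ both negative.

negative definite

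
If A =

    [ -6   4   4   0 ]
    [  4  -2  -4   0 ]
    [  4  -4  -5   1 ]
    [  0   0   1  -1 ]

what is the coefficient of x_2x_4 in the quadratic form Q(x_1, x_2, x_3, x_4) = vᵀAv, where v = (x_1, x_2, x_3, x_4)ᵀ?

The coefficient of x_2x_4 is A[2,4] + A[4,2] = 2·0 = 0.

0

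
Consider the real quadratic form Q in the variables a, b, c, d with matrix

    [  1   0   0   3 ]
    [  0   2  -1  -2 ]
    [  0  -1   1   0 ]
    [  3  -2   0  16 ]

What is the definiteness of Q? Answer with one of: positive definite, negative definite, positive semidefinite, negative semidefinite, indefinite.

Leading principal minors: Δ_1 = 1, Δ_2 = 2, Δ_3 = 1, Δ_4 = 3.
All leading principal minors are positive, so by Sylvester's criterion Q is positive definite.

positive definite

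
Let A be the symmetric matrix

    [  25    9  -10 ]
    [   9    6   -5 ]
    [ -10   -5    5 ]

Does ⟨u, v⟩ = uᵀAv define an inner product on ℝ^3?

yes

Leading principal minors: Δ_1 = 25, Δ_2 = 69, Δ_3 = 20.
All leading principal minors are positive, so by Sylvester's criterion Q is positive definite.
⟨·,·⟩ is an inner product exactly when A is positive definite.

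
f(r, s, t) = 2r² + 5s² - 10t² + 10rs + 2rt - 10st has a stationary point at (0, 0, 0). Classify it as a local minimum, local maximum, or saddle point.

The Hessian at the origin is H = [[4, 10, 2], [10, 10, -10], [2, -10, -20]].
Symmetric row and column elimination reduces H to a congruent diagonal form with pivots 4, -15, -6.
Counting signs: 1 positive, 2 negative.
H is indefinite, so the origin is a saddle point.

saddle point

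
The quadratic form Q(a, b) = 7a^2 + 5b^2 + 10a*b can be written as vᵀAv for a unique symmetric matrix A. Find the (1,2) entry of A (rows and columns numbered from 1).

5

The coefficient of a·b in Q is 10. For a symmetric A this equals A[1,2] + A[2,1] = 2·A[1,2].
So A[1,2] = 10/2 = 5.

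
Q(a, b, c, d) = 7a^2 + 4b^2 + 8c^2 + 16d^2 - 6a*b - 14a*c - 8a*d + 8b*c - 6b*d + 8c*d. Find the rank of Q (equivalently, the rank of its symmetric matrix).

The symmetric matrix is A = [[7, -3, -7, -4], [-3, 4, 4, -3], [-7, 4, 8, 4], [-4, -3, 4, 16]].
Congruent diagonalization of A (simultaneous row and column reduction) yields pivots 7, 19/7, 12/19, 3/4.
So there are 4 positive pivots.
The rank is the number of nonzero pivots: 4.

4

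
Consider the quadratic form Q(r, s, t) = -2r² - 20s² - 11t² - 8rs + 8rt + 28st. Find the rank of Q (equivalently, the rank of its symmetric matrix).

2

The associated matrix is A = [[-2, -4, 4], [-4, -20, 14], [4, 14, -11]].
Symmetric row and column elimination reduces A to a congruent diagonal form with pivots -2, -12, 0.
So there are 2 negative, 1 zero pivots.
The rank is the number of nonzero pivots: 2.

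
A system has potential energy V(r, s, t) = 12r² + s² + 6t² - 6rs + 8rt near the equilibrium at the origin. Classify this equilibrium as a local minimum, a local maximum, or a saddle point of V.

local minimum

The Hessian at the origin is H = [[24, -6, 8], [-6, 2, 0], [8, 0, 12]].
Applying the same elementary operations to the rows and columns of H produces a congruent diagonal matrix with entries 24, 1/2, 4/3.
Counting signs: 3 positive.
H is positive definite, so the origin is a strict local minimum.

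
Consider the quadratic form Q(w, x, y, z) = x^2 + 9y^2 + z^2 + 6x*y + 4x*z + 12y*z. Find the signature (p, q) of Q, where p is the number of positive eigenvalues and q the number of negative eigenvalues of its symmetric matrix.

(1, 1)

The associated matrix is A = [[0, 0, 0, 0], [0, 1, 3, 2], [0, 3, 9, 6], [0, 2, 6, 1]].
Symmetric row and column elimination reduces A to a congruent diagonal form with pivots 0, 1, 0, -3.
That gives 1 positive, 1 negative, 2 zero pivots.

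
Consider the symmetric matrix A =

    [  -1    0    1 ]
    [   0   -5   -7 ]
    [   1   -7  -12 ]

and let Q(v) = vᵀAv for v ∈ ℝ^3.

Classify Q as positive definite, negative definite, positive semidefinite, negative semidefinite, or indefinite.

Row-reducing A symmetrically gives the diagonal entries -1, -5, -6/5.
Counting signs: 3 negative.
Hence Q is negative definite.

negative definite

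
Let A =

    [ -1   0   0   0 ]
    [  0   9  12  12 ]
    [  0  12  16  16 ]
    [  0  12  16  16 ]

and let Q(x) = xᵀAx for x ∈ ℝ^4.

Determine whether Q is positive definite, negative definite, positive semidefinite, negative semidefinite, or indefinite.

Congruent diagonalization of A (simultaneous row and column reduction) yields pivots -1, 9, 0, 0.
Counting signs: 1 positive, 1 negative, 2 zero.
Hence Q is indefinite.

indefinite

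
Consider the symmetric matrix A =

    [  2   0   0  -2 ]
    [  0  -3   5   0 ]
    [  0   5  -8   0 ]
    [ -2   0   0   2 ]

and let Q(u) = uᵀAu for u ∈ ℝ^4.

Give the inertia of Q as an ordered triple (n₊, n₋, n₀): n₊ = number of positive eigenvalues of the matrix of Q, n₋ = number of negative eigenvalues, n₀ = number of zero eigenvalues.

(2, 1, 1)

Congruent diagonalization of A (simultaneous row and column reduction) yields pivots 2, -3, 1/3, 0.
So there are 2 positive, 1 negative, 1 zero pivots.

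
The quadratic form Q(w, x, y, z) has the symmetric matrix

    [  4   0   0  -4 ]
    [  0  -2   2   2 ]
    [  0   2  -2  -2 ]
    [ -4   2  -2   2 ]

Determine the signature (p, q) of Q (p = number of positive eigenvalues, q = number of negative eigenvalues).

(1, 1)

Row-reducing A symmetrically gives the diagonal entries 4, -2, 0, 0.
Counting signs: 1 positive, 1 negative, 2 zero.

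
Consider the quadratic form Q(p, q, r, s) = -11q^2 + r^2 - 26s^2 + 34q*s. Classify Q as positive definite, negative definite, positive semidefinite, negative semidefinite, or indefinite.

indefinite

The symmetric matrix is A = [[0, 0, 0, 0], [0, -11, 0, 17], [0, 0, 1, 0], [0, 17, 0, -26]].
Applying the same elementary operations to the rows and columns of A produces a congruent diagonal matrix with entries 0, -11, 1, 3/11.
That gives 2 positive, 1 negative, 1 zero pivots.
Hence Q is indefinite.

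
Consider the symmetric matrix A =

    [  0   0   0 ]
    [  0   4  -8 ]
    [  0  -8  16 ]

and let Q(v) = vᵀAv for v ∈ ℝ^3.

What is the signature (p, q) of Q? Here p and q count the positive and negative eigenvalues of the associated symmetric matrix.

(1, 0)

Row-reducing A symmetrically gives the diagonal entries 0, 4, 0.
So there are 1 positive, 2 zero pivots.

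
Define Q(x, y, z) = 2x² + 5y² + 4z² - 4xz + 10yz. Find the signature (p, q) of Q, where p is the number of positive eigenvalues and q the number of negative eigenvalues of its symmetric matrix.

The associated matrix is A = [[2, 0, -2], [0, 5, 5], [-2, 5, 4]].
Applying the same elementary operations to the rows and columns of A produces a congruent diagonal matrix with entries 2, 5, -3.
So there are 2 positive, 1 negative pivots.

(2, 1)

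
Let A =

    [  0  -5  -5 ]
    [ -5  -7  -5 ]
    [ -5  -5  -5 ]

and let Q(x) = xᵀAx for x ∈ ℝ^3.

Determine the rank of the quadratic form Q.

Row reduction of A gives 3 nonzero rows, so rank A = 3.

3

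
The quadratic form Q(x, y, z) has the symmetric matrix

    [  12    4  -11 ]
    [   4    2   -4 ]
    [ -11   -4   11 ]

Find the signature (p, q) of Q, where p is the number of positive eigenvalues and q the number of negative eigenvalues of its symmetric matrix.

Symmetric row and column elimination reduces A to a congruent diagonal form with pivots 12, 2/3, 3/4.
So there are 3 positive pivots.

(3, 0)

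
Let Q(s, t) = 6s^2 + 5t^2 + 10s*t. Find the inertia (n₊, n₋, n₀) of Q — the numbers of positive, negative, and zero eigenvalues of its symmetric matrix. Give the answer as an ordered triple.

The symmetric matrix is A = [[6, 5], [5, 5]].
Row-reducing A symmetrically gives the diagonal entries 6, 5/6.
Counting signs: 2 positive.

(2, 0, 0)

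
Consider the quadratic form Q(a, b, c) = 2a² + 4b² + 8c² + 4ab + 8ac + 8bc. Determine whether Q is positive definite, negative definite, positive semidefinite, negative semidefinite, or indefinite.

Write A = [[2, 2, 4], [2, 4, 4], [4, 4, 8]].
Congruent diagonalization of A (simultaneous row and column reduction) yields pivots 2, 2, 0.
That gives 2 positive, 1 zero pivots.
Hence Q is positive semidefinite.

positive semidefinite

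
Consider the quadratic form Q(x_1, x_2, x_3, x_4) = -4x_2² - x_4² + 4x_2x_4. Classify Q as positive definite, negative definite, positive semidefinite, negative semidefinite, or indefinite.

The symmetric matrix is A = [[0, 0, 0, 0], [0, -4, 0, 2], [0, 0, 0, 0], [0, 2, 0, -1]].
Row-reducing A symmetrically gives the diagonal entries 0, -4, 0, 0.
That gives 1 negative, 3 zero pivots.
Hence Q is negative semidefinite.

negative semidefinite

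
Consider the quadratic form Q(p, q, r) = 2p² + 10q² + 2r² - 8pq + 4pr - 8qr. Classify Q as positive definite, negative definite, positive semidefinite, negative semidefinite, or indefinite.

The associated matrix is A = [[2, -4, 2], [-4, 10, -4], [2, -4, 2]].
Row-reducing A symmetrically gives the diagonal entries 2, 2, 0.
So there are 2 positive, 1 zero pivots.
Hence Q is positive semidefinite.

positive semidefinite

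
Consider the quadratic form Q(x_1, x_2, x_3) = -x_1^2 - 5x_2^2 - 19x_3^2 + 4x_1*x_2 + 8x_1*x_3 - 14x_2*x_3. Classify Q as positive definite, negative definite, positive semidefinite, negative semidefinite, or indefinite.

The symmetric matrix of Q is A = [[-1, 2, 4], [2, -5, -7], [4, -7, -19]].
Leading principal minors: Δ_1 = -1, Δ_2 = 1, Δ_3 = -2.
The signs alternate starting with Δ_1 < 0, so by Sylvester's criterion Q is negative definite.

negative definite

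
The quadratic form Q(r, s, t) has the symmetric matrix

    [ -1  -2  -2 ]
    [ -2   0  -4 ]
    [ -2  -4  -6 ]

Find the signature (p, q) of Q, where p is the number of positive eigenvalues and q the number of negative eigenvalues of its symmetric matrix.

(1, 2)

Row-reducing A symmetrically gives the diagonal entries -1, 4, -2.
That gives 1 positive, 2 negative pivots.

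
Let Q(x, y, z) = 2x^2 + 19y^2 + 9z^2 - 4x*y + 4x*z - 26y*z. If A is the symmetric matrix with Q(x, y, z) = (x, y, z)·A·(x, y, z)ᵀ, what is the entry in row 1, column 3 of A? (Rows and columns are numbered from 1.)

2

The coefficient of x·z in Q is 4. For a symmetric A this equals A[1,3] + A[3,1] = 2·A[1,3].
So A[1,3] = 4/2 = 2.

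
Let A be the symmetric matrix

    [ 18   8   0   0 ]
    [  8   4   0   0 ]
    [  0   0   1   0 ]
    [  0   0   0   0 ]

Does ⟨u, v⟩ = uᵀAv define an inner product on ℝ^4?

Symmetric row and column elimination reduces A to a congruent diagonal form with pivots 18, 4/9, 1, 0.
So there are 3 positive, 1 zero pivots.
Hence Q is positive semidefinite.
⟨·,·⟩ is an inner product exactly when A is positive definite.

no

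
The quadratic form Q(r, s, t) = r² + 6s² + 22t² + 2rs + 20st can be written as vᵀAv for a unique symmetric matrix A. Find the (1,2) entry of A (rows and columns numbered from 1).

1

The coefficient of r·s in Q is 2. For a symmetric A this equals A[1,2] + A[2,1] = 2·A[1,2].
So A[1,2] = 2/2 = 1.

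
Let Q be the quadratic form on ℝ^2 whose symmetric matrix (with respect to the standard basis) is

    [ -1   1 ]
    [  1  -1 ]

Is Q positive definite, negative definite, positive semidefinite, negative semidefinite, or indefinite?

For the 2×2 matrix [[-1, 1], [1, -1]]: det = -1·-1 − (1)² = 0, trace = -2.
det = 0 so one eigenvalue is zero; the form is semidefinite with the sign of the trace.

negative semidefinite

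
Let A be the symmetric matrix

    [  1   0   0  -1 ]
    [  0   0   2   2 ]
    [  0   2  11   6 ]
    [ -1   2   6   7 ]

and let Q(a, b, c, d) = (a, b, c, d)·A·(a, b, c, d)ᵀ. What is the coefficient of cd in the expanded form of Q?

12

The coefficient of cd is A[3,4] + A[4,3] = 2·6 = 12.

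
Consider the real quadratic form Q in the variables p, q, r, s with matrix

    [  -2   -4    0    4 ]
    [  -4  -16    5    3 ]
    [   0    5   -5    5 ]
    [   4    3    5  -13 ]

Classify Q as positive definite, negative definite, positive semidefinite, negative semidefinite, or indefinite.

Symmetric row and column elimination reduces A to a congruent diagonal form with pivots -2, -8, -15/8, 0.
Counting signs: 3 negative, 1 zero.
Hence Q is negative semidefinite.

negative semidefinite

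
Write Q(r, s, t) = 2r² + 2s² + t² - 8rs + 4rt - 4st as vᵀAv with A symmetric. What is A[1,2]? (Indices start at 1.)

-4

The coefficient of r·s in Q is -8. For a symmetric A this equals A[1,2] + A[2,1] = 2·A[1,2].
So A[1,2] = -8/2 = -4.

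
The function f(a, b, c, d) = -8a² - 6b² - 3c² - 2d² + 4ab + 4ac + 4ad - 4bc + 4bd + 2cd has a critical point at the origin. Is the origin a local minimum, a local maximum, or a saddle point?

The Hessian at the origin is H = [[-16, 4, 4, 4], [4, -12, -4, 4], [4, -4, -6, 2], [4, 4, 2, -4]].
An LDLᵀ factorisation of H has diagonal entries -16, -11, -46/11, -2/23.
Counting signs: 4 negative.
H is negative definite, so the origin is a strict local maximum.

local maximum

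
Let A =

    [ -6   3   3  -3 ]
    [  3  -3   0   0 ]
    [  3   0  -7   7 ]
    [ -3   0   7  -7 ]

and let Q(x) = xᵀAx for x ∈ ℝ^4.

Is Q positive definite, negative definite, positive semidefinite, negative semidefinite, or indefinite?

Congruent diagonalization of A (simultaneous row and column reduction) yields pivots -6, -3/2, -4, 0.
Counting signs: 3 negative, 1 zero.
Hence Q is negative semidefinite.

negative semidefinite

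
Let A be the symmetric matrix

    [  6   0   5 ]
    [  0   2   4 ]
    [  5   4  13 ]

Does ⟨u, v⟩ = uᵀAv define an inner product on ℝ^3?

yes

Leading principal minors: Δ_1 = 6, Δ_2 = 12, Δ_3 = 10.
All leading principal minors are positive, so by Sylvester's criterion Q is positive definite.
⟨·,·⟩ is an inner product exactly when A is positive definite.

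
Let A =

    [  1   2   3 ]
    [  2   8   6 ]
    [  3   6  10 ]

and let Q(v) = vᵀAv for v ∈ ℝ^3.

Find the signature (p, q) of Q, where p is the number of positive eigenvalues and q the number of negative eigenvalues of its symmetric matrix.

Symmetric row and column elimination reduces A to a congruent diagonal form with pivots 1, 4, 1.
Counting signs: 3 positive.

(3, 0)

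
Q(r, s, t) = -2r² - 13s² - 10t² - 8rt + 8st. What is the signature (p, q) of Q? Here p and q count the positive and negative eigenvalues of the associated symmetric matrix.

(0, 3)

The associated matrix is A = [[-2, 0, -4], [0, -13, 4], [-4, 4, -10]].
Row-reducing A symmetrically gives the diagonal entries -2, -13, -10/13.
Counting signs: 3 negative.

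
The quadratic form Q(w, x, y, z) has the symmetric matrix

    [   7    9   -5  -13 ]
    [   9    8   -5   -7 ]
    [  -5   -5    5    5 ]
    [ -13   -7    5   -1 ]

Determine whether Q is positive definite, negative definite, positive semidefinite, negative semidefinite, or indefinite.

indefinite

Row-reducing A symmetrically gives the diagonal entries 7, -25/7, 2, 6/5.
Counting signs: 3 positive, 1 negative.
Hence Q is indefinite.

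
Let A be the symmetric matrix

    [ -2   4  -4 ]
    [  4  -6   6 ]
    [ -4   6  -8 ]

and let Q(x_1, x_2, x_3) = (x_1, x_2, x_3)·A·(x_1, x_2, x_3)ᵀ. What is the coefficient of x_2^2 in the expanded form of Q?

-6

The coefficient of x_2^2 is the diagonal entry A[2,2] = -6.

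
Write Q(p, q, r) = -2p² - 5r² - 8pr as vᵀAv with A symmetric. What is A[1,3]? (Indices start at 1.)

The coefficient of p·r in Q is -8. For a symmetric A this equals A[1,3] + A[3,1] = 2·A[1,3].
So A[1,3] = -8/2 = -4.

-4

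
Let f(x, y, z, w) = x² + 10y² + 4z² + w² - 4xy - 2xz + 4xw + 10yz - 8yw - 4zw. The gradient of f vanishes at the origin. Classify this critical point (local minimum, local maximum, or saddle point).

The Hessian at the origin is H = [[2, -4, -2, 4], [-4, 20, 10, -8], [-2, 10, 8, -4], [4, -8, -4, 2]].
Symmetric row and column elimination reduces H to a congruent diagonal form with pivots 2, 12, 3, -6.
Counting signs: 3 positive, 1 negative.
H is indefinite, so the origin is a saddle point.

saddle point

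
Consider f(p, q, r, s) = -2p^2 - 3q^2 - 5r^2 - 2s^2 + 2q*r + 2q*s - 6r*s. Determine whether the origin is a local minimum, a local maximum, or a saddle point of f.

local maximum

The Hessian at the origin is H = [[-4, 0, 0, 0], [0, -6, 2, 2], [0, 2, -10, -6], [0, 2, -6, -4]].
Applying the same elementary operations to the rows and columns of H produces a congruent diagonal matrix with entries -4, -6, -28/3, -2/7.
That gives 4 negative pivots.
H is negative definite, so the origin is a strict local maximum.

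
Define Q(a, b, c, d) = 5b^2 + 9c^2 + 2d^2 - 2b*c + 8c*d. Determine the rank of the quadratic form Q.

3

Write A = [[0, 0, 0, 0], [0, 5, -1, 0], [0, -1, 9, 4], [0, 0, 4, 2]].
Applying the same elementary operations to the rows and columns of A produces a congruent diagonal matrix with entries 0, 5, 44/5, 2/11.
Counting signs: 3 positive, 1 zero.
The rank is the number of nonzero pivots: 3.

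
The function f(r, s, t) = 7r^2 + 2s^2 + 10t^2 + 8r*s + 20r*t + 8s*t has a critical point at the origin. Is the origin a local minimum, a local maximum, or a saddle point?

The Hessian at the origin is H = [[14, 8, 20], [8, 4, 8], [20, 8, 20]].
Congruent diagonalization of H (simultaneous row and column reduction) yields pivots 14, -4/7, 12.
That gives 2 positive, 1 negative pivots.
H is indefinite, so the origin is a saddle point.

saddle point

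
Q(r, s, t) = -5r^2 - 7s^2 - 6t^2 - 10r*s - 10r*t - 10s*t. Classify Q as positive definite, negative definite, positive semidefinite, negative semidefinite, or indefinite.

The symmetric matrix is A = [[-5, -5, -5], [-5, -7, -5], [-5, -5, -6]].
Congruent diagonalization of A (simultaneous row and column reduction) yields pivots -5, -2, -1.
So there are 3 negative pivots.
Hence Q is negative definite.

negative definite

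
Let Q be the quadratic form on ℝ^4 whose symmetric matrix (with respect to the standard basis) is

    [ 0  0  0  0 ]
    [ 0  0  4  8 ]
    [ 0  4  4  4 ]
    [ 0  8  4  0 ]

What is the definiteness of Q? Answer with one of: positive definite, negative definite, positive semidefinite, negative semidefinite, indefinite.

indefinite

A is congruent to a diagonal matrix with 1 positive, 1 negative and 2 zero entries, so Q is indefinite.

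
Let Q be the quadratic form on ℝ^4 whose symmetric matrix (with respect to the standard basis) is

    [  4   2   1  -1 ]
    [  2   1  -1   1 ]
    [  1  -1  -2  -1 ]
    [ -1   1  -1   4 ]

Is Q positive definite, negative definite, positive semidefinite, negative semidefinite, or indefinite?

A is congruent to a diagonal matrix with 2 positive, 1 negative and 1 zero entries, so Q is indefinite.

indefinite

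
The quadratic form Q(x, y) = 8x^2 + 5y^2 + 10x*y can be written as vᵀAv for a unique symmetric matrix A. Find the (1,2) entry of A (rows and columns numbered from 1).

5

The coefficient of x·y in Q is 10. For a symmetric A this equals A[1,2] + A[2,1] = 2·A[1,2].
So A[1,2] = 10/2 = 5.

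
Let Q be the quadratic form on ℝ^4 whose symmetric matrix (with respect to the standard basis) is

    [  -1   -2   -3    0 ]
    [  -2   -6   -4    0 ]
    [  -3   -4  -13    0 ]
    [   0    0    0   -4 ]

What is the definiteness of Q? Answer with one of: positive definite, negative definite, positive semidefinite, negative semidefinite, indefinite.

Symmetric row and column elimination reduces A to a congruent diagonal form with pivots -1, -2, -2, -4.
So there are 4 negative pivots.
Hence Q is negative definite.

negative definite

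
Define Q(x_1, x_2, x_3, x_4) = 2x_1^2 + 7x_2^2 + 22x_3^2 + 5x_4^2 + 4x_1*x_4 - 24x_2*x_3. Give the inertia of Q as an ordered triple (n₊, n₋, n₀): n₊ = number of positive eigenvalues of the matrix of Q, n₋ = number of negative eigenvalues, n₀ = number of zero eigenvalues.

The associated matrix is A = [[2, 0, 0, 2], [0, 7, -12, 0], [0, -12, 22, 0], [2, 0, 0, 5]].
Symmetric row and column elimination reduces A to a congruent diagonal form with pivots 2, 7, 10/7, 3.
So there are 4 positive pivots.

(4, 0, 0)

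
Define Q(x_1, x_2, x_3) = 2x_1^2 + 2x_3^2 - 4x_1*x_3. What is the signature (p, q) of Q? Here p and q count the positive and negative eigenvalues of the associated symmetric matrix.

The associated matrix is A = [[2, 0, -2], [0, 0, 0], [-2, 0, 2]].
Symmetric row and column elimination reduces A to a congruent diagonal form with pivots 2, 0, 0.
That gives 1 positive, 2 zero pivots.

(1, 0)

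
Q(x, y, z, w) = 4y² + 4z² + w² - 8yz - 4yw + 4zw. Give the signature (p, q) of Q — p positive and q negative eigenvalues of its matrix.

(1, 0)

The associated matrix is A = [[0, 0, 0, 0], [0, 4, -4, -2], [0, -4, 4, 2], [0, -2, 2, 1]].
Congruent diagonalization of A (simultaneous row and column reduction) yields pivots 0, 4, 0, 0.
Counting signs: 1 positive, 3 zero.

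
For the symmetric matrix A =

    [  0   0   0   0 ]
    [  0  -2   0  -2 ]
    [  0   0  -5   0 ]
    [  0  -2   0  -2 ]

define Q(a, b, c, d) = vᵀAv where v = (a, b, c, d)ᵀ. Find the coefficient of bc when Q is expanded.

0

The coefficient of bc is A[2,3] + A[3,2] = 2·0 = 0.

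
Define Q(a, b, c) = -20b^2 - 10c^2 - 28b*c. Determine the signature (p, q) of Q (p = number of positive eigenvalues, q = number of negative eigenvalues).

(0, 2)

The symmetric matrix is A = [[0, 0, 0], [0, -20, -14], [0, -14, -10]].
Row-reducing A symmetrically gives the diagonal entries 0, -20, -1/5.
That gives 2 negative, 1 zero pivots.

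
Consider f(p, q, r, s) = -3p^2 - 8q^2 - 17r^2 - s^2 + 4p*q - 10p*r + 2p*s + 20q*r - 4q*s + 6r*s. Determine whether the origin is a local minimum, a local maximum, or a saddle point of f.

local maximum

The Hessian at the origin is H = [[-6, 4, -10, 2], [4, -16, 20, -4], [-10, 20, -34, 6], [2, -4, 6, -2]].
Applying the same elementary operations to the rows and columns of H produces a congruent diagonal matrix with entries -6, -40/3, -4, -4/5.
That gives 4 negative pivots.
H is negative definite, so the origin is a strict local maximum.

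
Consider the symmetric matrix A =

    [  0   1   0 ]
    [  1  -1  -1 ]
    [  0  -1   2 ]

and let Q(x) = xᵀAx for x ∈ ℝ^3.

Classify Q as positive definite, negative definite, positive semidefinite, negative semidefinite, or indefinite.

A is congruent to a diagonal matrix with 2 positive, 1 negative and 0 zero entries, so Q is indefinite.

indefinite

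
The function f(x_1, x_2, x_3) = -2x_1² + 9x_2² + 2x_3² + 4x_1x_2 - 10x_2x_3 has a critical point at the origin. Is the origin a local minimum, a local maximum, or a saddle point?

saddle point

The Hessian at the origin is H = [[-4, 4, 0], [4, 18, -10], [0, -10, 4]].
Symmetric row and column elimination reduces H to a congruent diagonal form with pivots -4, 22, -6/11.
Counting signs: 1 positive, 2 negative.
H is indefinite, so the origin is a saddle point.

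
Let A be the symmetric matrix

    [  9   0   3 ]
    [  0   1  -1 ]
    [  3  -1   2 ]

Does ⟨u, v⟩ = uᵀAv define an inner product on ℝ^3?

no

Congruent diagonalization of A (simultaneous row and column reduction) yields pivots 9, 1, 0.
That gives 2 positive, 1 zero pivots.
Hence Q is positive semidefinite.
⟨·,·⟩ is an inner product exactly when A is positive definite.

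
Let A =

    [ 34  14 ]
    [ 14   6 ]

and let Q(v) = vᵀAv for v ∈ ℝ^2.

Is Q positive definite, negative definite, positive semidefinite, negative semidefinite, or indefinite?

positive definite

Leading principal minors: Δ_1 = 34, Δ_2 = 8.
All leading principal minors are positive, so by Sylvester's criterion Q is positive definite.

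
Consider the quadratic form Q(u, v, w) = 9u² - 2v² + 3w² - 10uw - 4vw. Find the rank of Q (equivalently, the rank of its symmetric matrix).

The associated matrix is A = [[9, 0, -5], [0, -2, -2], [-5, -2, 3]].
Symmetric row and column elimination reduces A to a congruent diagonal form with pivots 9, -2, 20/9.
That gives 2 positive, 1 negative pivots.
The rank is the number of nonzero pivots: 3.

3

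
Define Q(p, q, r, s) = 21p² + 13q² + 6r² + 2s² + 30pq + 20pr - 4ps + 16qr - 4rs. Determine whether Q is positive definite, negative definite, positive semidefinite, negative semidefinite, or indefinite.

indefinite

The symmetric matrix is A = [[21, 15, 10, -2], [15, 13, 8, 0], [10, 8, 6, -2], [-2, 0, -2, 2]].
Congruent diagonalization of A (simultaneous row and column reduction) yields pivots 21, 16/7, 11/12, -20/11.
So there are 3 positive, 1 negative pivots.
Hence Q is indefinite.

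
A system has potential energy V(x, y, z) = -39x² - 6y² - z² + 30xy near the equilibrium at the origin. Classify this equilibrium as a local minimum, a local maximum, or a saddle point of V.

The Hessian at the origin is H = [[-78, 30, 0], [30, -12, 0], [0, 0, -2]].
Applying the same elementary operations to the rows and columns of H produces a congruent diagonal matrix with entries -78, -6/13, -2.
That gives 3 negative pivots.
H is negative definite, so the origin is a strict local maximum.

local maximum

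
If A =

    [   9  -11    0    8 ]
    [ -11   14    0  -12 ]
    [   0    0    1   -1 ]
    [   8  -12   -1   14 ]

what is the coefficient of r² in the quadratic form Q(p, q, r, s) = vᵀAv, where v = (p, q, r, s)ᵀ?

The coefficient of r² is the diagonal entry A[3,3] = 1.

1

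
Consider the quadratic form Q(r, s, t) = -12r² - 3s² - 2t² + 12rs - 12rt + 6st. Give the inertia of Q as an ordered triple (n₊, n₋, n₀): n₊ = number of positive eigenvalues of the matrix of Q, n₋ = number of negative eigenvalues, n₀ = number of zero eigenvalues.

The associated matrix is A = [[-12, 6, -6], [6, -3, 3], [-6, 3, -2]].
Congruent diagonalization of A (simultaneous row and column reduction) yields pivots -12, 0, 1.
Counting signs: 1 positive, 1 negative, 1 zero.

(1, 1, 1)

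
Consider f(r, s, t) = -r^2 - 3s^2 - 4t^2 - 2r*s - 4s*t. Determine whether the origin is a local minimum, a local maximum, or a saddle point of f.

The Hessian at the origin is H = [[-2, -2, 0], [-2, -6, -4], [0, -4, -8]].
Row-reducing H symmetrically gives the diagonal entries -2, -4, -4.
So there are 3 negative pivots.
H is negative definite, so the origin is a strict local maximum.

local maximum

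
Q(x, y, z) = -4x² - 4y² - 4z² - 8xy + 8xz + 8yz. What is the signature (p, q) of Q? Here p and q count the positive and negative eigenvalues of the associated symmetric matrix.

The symmetric matrix is A = [[-4, -4, 4], [-4, -4, 4], [4, 4, -4]].
Row-reducing A symmetrically gives the diagonal entries -4, 0, 0.
Counting signs: 1 negative, 2 zero.

(0, 1)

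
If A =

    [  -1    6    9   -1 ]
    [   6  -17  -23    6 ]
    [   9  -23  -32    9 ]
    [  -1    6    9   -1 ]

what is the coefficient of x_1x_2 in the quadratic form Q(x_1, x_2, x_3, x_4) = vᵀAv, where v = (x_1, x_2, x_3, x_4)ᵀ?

The coefficient of x_1x_2 is A[1,2] + A[2,1] = 2·6 = 12.

12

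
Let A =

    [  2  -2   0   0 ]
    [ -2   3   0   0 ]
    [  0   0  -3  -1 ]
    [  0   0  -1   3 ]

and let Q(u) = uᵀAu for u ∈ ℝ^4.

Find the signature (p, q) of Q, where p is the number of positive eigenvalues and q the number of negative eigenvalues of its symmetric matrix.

Congruent diagonalization of A (simultaneous row and column reduction) yields pivots 2, 1, -3, 10/3.
Counting signs: 3 positive, 1 negative.

(3, 1)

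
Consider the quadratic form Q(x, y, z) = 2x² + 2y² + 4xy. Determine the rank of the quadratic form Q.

1

The associated matrix is A = [[2, 2, 0], [2, 2, 0], [0, 0, 0]].
Congruent diagonalization of A (simultaneous row and column reduction) yields pivots 2, 0, 0.
Counting signs: 1 positive, 2 zero.
The rank is the number of nonzero pivots: 1.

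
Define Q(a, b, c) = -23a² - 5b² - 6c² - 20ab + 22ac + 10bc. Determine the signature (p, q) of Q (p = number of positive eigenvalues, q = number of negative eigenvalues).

The symmetric matrix is A = [[-23, -10, 11], [-10, -5, 5], [11, 5, -6]].
An LDLᵀ factorisation of A has diagonal entries -23, -15/23, -2/3.
So there are 3 negative pivots.

(0, 3)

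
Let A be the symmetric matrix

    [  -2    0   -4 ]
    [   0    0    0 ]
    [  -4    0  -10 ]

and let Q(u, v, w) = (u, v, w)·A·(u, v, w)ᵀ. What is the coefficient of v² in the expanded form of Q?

0

The coefficient of v² is the diagonal entry A[2,2] = 0.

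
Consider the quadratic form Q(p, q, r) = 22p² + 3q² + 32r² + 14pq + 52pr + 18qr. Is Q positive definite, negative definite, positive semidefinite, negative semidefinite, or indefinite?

positive definite

Write A = [[22, 7, 26], [7, 3, 9], [26, 9, 32]].
Applying the same elementary operations to the rows and columns of A produces a congruent diagonal matrix with entries 22, 17/22, 10/17.
That gives 3 positive pivots.
Hence Q is positive definite.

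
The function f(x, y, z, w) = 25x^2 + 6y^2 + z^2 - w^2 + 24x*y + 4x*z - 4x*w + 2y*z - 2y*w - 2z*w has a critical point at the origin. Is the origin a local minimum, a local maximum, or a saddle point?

The Hessian at the origin is H = [[50, 24, 4, -4], [24, 12, 2, -2], [4, 2, 2, -2], [-4, -2, -2, -2]].
Symmetric row and column elimination reduces H to a congruent diagonal form with pivots 50, 12/25, 5/3, -4.
Counting signs: 3 positive, 1 negative.
H is indefinite, so the origin is a saddle point.

saddle point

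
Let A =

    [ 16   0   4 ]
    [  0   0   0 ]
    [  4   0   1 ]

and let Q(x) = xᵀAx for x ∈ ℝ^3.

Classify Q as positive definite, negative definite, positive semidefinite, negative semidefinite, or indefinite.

Congruent diagonalization of A (simultaneous row and column reduction) yields pivots 16, 0, 0.
So there are 1 positive, 2 zero pivots.
Hence Q is positive semidefinite.

positive semidefinite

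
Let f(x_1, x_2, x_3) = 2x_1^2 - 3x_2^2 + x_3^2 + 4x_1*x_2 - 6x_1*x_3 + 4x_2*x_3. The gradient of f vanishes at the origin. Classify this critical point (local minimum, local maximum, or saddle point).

saddle point

The Hessian at the origin is H = [[4, 4, -6], [4, -6, 4], [-6, 4, 2]].
Symmetric row and column elimination reduces H to a congruent diagonal form with pivots 4, -10, 3.
That gives 2 positive, 1 negative pivots.
H is indefinite, so the origin is a saddle point.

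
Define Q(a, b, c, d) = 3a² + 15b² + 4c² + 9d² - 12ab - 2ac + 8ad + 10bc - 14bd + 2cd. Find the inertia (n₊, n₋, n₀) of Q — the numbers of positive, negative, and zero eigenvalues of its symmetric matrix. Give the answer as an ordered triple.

(4, 0, 0)

Write A = [[3, -6, -1, 4], [-6, 15, 5, -7], [-1, 5, 4, 1], [4, -7, 1, 9]].
Congruent diagonalization of A (simultaneous row and column reduction) yields pivots 3, 3, 2/3, 2/3.
That gives 4 positive pivots.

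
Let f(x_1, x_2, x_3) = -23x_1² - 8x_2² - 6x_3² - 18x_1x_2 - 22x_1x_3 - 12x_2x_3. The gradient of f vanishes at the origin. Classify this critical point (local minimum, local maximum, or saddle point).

The Hessian at the origin is H = [[-46, -18, -22], [-18, -16, -12], [-22, -12, -12]].
Applying the same elementary operations to the rows and columns of H produces a congruent diagonal matrix with entries -46, -206/23, -20/103.
So there are 3 negative pivots.
H is negative definite, so the origin is a strict local maximum.

local maximum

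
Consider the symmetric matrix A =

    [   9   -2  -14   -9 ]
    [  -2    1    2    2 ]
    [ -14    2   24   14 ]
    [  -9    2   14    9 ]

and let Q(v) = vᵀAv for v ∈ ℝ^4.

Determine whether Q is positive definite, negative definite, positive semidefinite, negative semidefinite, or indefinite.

Symmetric row and column elimination reduces A to a congruent diagonal form with pivots 9, 5/9, 0, 0.
Counting signs: 2 positive, 2 zero.
Hence Q is positive semidefinite.

positive semidefinite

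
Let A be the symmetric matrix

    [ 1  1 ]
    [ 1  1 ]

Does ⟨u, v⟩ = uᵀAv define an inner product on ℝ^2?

no

Applying the same elementary operations to the rows and columns of A produces a congruent diagonal matrix with entries 1, 0.
Counting signs: 1 positive, 1 zero.
Hence Q is positive semidefinite.
⟨·,·⟩ is an inner product exactly when A is positive definite.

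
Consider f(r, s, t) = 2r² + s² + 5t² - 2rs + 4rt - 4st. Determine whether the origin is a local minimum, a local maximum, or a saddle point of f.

local minimum

The Hessian at the origin is H = [[4, -2, 4], [-2, 2, -4], [4, -4, 10]].
An LDLᵀ factorisation of H has diagonal entries 4, 1, 2.
So there are 3 positive pivots.
H is positive definite, so the origin is a strict local minimum.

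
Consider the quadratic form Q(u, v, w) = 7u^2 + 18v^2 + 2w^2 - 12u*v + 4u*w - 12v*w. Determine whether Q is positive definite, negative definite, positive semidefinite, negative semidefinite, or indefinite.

The symmetric matrix is A = [[7, -6, 2], [-6, 18, -6], [2, -6, 2]].
Congruent diagonalization of A (simultaneous row and column reduction) yields pivots 7, 90/7, 0.
Counting signs: 2 positive, 1 zero.
Hence Q is positive semidefinite.

positive semidefinite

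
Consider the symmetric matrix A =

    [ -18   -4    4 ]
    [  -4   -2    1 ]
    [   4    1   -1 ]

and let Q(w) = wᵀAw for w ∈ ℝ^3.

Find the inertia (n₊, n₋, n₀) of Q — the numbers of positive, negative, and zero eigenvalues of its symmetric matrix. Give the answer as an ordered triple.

(0, 3, 0)

Symmetric row and column elimination reduces A to a congruent diagonal form with pivots -18, -10/9, -1/10.
So there are 3 negative pivots.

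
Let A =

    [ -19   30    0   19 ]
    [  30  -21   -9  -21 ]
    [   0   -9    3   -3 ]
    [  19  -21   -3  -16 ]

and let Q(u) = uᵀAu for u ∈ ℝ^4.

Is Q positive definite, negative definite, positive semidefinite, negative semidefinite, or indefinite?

indefinite

Congruent diagonalization of A (simultaneous row and column reduction) yields pivots -19, 501/19, -12/167, 0.
So there are 1 positive, 2 negative, 1 zero pivots.
Hence Q is indefinite.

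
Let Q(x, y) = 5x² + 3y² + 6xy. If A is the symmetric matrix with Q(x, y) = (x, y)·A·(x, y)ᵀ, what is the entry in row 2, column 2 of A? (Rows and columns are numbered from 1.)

The coefficient of y² in Q is 3, and that is exactly A[2,2].

3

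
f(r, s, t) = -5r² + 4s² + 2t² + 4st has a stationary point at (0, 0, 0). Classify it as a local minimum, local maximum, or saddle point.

saddle point

The Hessian at the origin is H = [[-10, 0, 0], [0, 8, 4], [0, 4, 4]].
Symmetric row and column elimination reduces H to a congruent diagonal form with pivots -10, 8, 2.
So there are 2 positive, 1 negative pivots.
H is indefinite, so the origin is a saddle point.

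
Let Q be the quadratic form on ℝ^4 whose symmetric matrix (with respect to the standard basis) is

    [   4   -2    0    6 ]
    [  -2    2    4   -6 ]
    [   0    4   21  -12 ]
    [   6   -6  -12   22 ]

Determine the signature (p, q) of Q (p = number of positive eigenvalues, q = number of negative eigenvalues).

(4, 0)

An LDLᵀ factorisation of A has diagonal entries 4, 1, 5, 4.
Counting signs: 4 positive.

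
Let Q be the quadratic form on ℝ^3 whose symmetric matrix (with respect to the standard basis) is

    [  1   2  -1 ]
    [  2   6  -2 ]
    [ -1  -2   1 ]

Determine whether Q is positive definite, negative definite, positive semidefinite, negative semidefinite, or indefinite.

positive semidefinite

Row-reducing A symmetrically gives the diagonal entries 1, 2, 0.
That gives 2 positive, 1 zero pivots.
Hence Q is positive semidefinite.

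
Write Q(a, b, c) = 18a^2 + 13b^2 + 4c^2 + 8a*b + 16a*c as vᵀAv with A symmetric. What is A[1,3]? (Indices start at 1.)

8

The coefficient of a·c in Q is 16. For a symmetric A this equals A[1,3] + A[3,1] = 2·A[1,3].
So A[1,3] = 16/2 = 8.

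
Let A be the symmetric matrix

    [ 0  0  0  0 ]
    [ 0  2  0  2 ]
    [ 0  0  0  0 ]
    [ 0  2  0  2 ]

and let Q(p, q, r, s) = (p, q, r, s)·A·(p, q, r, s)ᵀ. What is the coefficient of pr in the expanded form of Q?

0

The coefficient of pr is A[1,3] + A[3,1] = 2·0 = 0.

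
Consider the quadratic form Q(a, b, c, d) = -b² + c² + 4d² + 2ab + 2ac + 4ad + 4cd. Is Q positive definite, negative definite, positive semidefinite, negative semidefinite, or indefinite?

indefinite

The symmetric matrix is A = [[0, 1, 1, 2], [1, -1, 0, 0], [1, 0, 1, 2], [2, 0, 2, 4]].
A is congruent to a diagonal matrix with 1 positive, 1 negative and 2 zero entries, so Q is indefinite.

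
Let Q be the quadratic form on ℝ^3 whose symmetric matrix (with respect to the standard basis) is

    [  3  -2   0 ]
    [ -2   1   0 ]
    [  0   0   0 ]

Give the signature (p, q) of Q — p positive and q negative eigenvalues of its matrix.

Applying the same elementary operations to the rows and columns of A produces a congruent diagonal matrix with entries 3, -1/3, 0.
Counting signs: 1 positive, 1 negative, 1 zero.

(1, 1)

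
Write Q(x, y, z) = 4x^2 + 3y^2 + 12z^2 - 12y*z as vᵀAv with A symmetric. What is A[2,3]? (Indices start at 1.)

-6

The coefficient of y·z in Q is -12. For a symmetric A this equals A[2,3] + A[3,2] = 2·A[2,3].
So A[2,3] = -12/2 = -6.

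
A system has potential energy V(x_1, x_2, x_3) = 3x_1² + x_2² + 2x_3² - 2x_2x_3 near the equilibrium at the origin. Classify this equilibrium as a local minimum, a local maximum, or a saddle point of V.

local minimum

The Hessian at the origin is H = [[6, 0, 0], [0, 2, -2], [0, -2, 4]].
An LDLᵀ factorisation of H has diagonal entries 6, 2, 2.
So there are 3 positive pivots.
H is positive definite, so the origin is a strict local minimum.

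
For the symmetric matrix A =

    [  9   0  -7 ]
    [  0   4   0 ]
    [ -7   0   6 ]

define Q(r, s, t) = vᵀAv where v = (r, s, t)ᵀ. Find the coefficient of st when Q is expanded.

The coefficient of st is A[2,3] + A[3,2] = 2·0 = 0.

0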